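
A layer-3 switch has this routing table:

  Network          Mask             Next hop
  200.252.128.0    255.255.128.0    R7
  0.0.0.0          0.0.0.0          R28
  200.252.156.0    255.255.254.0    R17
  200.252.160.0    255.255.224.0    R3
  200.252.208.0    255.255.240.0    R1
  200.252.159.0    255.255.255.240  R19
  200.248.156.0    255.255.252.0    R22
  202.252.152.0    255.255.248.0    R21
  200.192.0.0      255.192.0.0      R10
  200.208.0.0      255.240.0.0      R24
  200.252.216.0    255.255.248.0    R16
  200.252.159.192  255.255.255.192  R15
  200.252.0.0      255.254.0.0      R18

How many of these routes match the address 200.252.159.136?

Prefixes containing 200.252.159.136:
  0.0.0.0/0 (default, matches everything)
  200.192.0.0/10 (200.192.0.0 - 200.255.255.255)
  200.252.0.0/15 (200.252.0.0 - 200.253.255.255)
  200.252.128.0/17 (200.252.128.0 - 200.252.255.255)
Total matching entries: 4.

4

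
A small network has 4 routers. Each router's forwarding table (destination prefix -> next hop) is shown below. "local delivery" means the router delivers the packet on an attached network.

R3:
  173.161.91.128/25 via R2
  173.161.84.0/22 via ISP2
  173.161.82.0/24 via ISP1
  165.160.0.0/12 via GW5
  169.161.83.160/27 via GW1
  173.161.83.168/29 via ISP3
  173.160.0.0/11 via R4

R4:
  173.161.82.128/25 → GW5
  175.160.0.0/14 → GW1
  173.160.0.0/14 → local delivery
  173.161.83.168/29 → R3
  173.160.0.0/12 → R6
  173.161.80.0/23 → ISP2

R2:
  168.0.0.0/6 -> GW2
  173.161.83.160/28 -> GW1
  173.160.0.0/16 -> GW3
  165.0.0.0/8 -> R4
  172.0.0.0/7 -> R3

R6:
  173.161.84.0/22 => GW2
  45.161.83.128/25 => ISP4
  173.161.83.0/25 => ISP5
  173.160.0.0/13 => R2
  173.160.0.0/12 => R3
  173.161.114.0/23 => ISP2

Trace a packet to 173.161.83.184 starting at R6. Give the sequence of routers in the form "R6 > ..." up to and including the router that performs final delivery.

At R6: longest match for 173.161.83.184 is 173.160.0.0/13 -> R2
At R2: longest match for 173.161.83.184 is 172.0.0.0/7 -> R3
At R3: longest match for 173.161.83.184 is 173.160.0.0/11 -> R4
At R4: longest match for 173.161.83.184 is 173.160.0.0/14 -> local delivery

R6 > R2 > R3 > R4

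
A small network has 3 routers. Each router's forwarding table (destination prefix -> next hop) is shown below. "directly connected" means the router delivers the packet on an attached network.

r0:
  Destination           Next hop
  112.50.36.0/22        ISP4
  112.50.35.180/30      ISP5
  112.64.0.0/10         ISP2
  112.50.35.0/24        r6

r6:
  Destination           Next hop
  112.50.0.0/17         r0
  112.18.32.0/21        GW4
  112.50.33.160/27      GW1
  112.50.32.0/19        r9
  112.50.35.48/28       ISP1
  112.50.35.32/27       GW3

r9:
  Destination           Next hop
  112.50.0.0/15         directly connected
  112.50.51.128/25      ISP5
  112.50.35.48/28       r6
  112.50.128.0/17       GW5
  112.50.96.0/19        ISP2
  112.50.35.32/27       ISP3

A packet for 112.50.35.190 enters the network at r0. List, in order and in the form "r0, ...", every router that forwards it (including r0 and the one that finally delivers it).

At r0: longest match for 112.50.35.190 is 112.50.35.0/24 -> r6
At r6: longest match for 112.50.35.190 is 112.50.32.0/19 -> r9
At r9: longest match for 112.50.35.190 is 112.50.0.0/15 -> directly connected

r0, r6, r9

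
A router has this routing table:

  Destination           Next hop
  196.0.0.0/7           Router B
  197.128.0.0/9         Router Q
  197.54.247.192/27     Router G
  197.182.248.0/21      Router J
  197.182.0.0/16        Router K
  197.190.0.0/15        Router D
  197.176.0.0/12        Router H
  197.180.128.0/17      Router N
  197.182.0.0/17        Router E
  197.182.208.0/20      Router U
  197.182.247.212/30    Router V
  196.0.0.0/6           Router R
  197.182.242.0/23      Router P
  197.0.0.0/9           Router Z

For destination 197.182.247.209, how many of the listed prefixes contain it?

5

Prefixes containing 197.182.247.209:
  196.0.0.0/6 (196.0.0.0 - 199.255.255.255)
  196.0.0.0/7 (196.0.0.0 - 197.255.255.255)
  197.128.0.0/9 (197.128.0.0 - 197.255.255.255)
  197.176.0.0/12 (197.176.0.0 - 197.191.255.255)
  197.182.0.0/16 (197.182.0.0 - 197.182.255.255)
Total matching entries: 5.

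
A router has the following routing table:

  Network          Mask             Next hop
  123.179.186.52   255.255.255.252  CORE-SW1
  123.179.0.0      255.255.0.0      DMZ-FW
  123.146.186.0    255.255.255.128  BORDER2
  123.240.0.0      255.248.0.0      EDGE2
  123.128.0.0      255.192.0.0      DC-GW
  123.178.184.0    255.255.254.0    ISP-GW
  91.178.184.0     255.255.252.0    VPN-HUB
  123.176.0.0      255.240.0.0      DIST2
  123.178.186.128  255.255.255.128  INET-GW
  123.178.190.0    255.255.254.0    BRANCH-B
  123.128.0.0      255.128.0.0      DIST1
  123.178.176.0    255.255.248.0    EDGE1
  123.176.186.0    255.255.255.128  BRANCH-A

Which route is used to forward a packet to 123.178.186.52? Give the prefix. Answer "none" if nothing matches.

Entries matching 123.178.186.52:
  123.128.0.0/9 (123.128.0.0 - 123.255.255.255)
  123.128.0.0/10 (123.128.0.0 - 123.191.255.255)
  123.176.0.0/12 (123.176.0.0 - 123.191.255.255)
Most specific is 123.176.0.0/12.

123.176.0.0/12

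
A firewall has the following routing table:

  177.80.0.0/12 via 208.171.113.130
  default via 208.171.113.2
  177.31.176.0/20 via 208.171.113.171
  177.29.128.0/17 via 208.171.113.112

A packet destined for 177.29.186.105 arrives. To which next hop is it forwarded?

Routes whose prefix contains 177.29.186.105:
  0.0.0.0/0 (default, matches everything) -> 208.171.113.2
  177.29.128.0/17 (177.29.128.0 - 177.29.255.255) -> 208.171.113.112
More-specific entries that do NOT match:
  177.31.176.0/20 (177.31.176.0 - 177.31.191.255) does not contain 177.29.186.105
Longest matching prefix is /17 -> next hop 208.171.113.112.

208.171.113.112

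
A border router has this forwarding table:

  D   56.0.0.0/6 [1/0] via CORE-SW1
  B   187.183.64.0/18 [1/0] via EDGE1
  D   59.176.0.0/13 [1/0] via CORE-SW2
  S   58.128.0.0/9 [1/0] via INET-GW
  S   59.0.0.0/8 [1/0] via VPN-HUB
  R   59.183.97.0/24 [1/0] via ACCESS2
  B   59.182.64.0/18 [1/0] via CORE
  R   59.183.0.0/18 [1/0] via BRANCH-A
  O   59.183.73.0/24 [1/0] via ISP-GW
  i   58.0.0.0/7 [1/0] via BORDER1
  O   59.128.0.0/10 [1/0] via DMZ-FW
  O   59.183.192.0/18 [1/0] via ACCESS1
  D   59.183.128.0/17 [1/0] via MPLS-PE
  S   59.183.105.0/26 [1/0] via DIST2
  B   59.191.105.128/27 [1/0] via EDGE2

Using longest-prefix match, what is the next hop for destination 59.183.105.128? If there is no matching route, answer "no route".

CORE-SW2

Routes whose prefix contains 59.183.105.128:
  56.0.0.0/6 (56.0.0.0 - 59.255.255.255) -> CORE-SW1
  58.0.0.0/7 (58.0.0.0 - 59.255.255.255) -> BORDER1
  59.0.0.0/8 (59.0.0.0 - 59.255.255.255) -> VPN-HUB
  59.128.0.0/10 (59.128.0.0 - 59.191.255.255) -> DMZ-FW
  59.176.0.0/13 (59.176.0.0 - 59.183.255.255) -> CORE-SW2
More-specific entries that do NOT match:
  59.191.105.128/27 (59.191.105.128 - 59.191.105.159) does not contain 59.183.105.128
  59.183.105.0/26 (59.183.105.0 - 59.183.105.63) does not contain 59.183.105.128
  59.183.97.0/24 (59.183.97.0 - 59.183.97.255) does not contain 59.183.105.128
  59.183.73.0/24 (59.183.73.0 - 59.183.73.255) does not contain 59.183.105.128
  187.183.64.0/18 (187.183.64.0 - 187.183.127.255) does not contain 59.183.105.128
  59.182.64.0/18 (59.182.64.0 - 59.182.127.255) does not contain 59.183.105.128
  59.183.0.0/18 (59.183.0.0 - 59.183.63.255) does not contain 59.183.105.128
  59.183.192.0/18 (59.183.192.0 - 59.183.255.255) does not contain 59.183.105.128
  59.183.128.0/17 (59.183.128.0 - 59.183.255.255) does not contain 59.183.105.128
Longest matching prefix is /13 -> next hop CORE-SW2.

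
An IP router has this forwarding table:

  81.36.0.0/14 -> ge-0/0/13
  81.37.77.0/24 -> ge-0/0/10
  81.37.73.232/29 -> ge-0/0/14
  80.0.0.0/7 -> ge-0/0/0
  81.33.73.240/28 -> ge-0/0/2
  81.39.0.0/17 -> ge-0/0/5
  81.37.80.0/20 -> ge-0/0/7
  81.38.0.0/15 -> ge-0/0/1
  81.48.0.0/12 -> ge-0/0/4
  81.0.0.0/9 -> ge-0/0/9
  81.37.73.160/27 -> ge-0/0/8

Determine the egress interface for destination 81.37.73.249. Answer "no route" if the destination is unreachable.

ge-0/0/13

Routes whose prefix contains 81.37.73.249:
  80.0.0.0/7 (80.0.0.0 - 81.255.255.255) -> ge-0/0/0
  81.0.0.0/9 (81.0.0.0 - 81.127.255.255) -> ge-0/0/9
  81.36.0.0/14 (81.36.0.0 - 81.39.255.255) -> ge-0/0/13
More-specific entries that do NOT match:
  81.37.73.232/29 (81.37.73.232 - 81.37.73.239) does not contain 81.37.73.249
  81.33.73.240/28 (81.33.73.240 - 81.33.73.255) does not contain 81.37.73.249
  81.37.73.160/27 (81.37.73.160 - 81.37.73.191) does not contain 81.37.73.249
  81.37.77.0/24 (81.37.77.0 - 81.37.77.255) does not contain 81.37.73.249
  81.37.80.0/20 (81.37.80.0 - 81.37.95.255) does not contain 81.37.73.249
  81.39.0.0/17 (81.39.0.0 - 81.39.127.255) does not contain 81.37.73.249
  81.38.0.0/15 (81.38.0.0 - 81.39.255.255) does not contain 81.37.73.249
Longest matching prefix is /14 -> interface ge-0/0/13.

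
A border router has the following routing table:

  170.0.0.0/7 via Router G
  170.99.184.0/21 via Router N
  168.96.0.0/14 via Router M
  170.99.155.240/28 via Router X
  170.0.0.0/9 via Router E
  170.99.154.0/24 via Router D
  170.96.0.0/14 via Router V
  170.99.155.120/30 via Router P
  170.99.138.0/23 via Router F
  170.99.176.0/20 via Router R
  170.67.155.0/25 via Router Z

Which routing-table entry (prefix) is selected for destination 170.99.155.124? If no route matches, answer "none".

Entries matching 170.99.155.124:
  170.0.0.0/7 (170.0.0.0 - 171.255.255.255)
  170.0.0.0/9 (170.0.0.0 - 170.127.255.255)
  170.96.0.0/14 (170.96.0.0 - 170.99.255.255)
Most specific is 170.96.0.0/14.

170.96.0.0/14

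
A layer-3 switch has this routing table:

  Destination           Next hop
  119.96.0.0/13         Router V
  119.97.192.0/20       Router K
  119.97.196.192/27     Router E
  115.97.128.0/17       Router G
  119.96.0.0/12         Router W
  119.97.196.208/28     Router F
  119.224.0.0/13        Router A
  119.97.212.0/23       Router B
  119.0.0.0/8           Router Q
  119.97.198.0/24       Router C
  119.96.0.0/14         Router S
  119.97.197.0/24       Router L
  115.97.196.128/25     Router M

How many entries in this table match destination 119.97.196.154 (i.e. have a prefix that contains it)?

5

Prefixes containing 119.97.196.154:
  119.0.0.0/8 (119.0.0.0 - 119.255.255.255)
  119.96.0.0/12 (119.96.0.0 - 119.111.255.255)
  119.96.0.0/13 (119.96.0.0 - 119.103.255.255)
  119.96.0.0/14 (119.96.0.0 - 119.99.255.255)
  119.97.192.0/20 (119.97.192.0 - 119.97.207.255)
Total matching entries: 5.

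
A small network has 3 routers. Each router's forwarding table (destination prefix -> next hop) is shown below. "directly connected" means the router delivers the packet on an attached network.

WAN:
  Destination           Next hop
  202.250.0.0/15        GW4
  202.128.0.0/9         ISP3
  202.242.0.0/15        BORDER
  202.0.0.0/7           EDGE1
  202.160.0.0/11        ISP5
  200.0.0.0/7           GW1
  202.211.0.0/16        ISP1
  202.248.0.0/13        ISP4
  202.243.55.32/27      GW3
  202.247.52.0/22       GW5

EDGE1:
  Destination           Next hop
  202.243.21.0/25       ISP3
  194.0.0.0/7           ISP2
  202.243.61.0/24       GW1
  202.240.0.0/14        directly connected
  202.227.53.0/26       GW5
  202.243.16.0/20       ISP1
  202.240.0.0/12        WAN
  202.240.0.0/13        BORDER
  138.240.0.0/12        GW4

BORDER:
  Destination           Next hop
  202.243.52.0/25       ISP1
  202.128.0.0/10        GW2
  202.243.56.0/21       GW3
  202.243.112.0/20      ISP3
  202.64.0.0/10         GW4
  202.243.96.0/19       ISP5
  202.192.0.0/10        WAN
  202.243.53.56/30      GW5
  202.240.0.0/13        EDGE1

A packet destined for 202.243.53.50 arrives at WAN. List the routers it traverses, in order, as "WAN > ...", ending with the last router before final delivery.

WAN > BORDER > EDGE1

At WAN: longest match for 202.243.53.50 is 202.242.0.0/15 -> BORDER
At BORDER: longest match for 202.243.53.50 is 202.240.0.0/13 -> EDGE1
At EDGE1: longest match for 202.243.53.50 is 202.240.0.0/14 -> directly connected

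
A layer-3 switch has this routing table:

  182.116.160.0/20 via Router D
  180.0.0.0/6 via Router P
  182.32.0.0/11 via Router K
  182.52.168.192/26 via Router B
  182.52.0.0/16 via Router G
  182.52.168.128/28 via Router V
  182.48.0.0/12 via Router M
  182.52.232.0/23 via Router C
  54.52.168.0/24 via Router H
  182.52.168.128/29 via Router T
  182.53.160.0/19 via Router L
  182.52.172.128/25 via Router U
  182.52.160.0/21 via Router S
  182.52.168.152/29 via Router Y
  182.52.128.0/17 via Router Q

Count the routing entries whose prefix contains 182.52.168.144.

Prefixes containing 182.52.168.144:
  180.0.0.0/6 (180.0.0.0 - 183.255.255.255)
  182.32.0.0/11 (182.32.0.0 - 182.63.255.255)
  182.48.0.0/12 (182.48.0.0 - 182.63.255.255)
  182.52.0.0/16 (182.52.0.0 - 182.52.255.255)
  182.52.128.0/17 (182.52.128.0 - 182.52.255.255)
Total matching entries: 5.

5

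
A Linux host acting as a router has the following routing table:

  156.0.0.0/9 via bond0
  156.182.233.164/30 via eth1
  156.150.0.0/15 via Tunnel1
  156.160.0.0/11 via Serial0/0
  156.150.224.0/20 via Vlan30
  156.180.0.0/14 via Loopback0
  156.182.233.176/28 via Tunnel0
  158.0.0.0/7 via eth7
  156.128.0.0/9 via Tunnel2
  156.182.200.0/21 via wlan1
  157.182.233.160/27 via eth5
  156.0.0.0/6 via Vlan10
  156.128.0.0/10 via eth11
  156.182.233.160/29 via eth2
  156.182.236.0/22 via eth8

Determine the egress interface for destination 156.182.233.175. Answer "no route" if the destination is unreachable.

Loopback0

Routes whose prefix contains 156.182.233.175:
  156.0.0.0/6 (156.0.0.0 - 159.255.255.255) -> Vlan10
  156.128.0.0/9 (156.128.0.0 - 156.255.255.255) -> Tunnel2
  156.128.0.0/10 (156.128.0.0 - 156.191.255.255) -> eth11
  156.160.0.0/11 (156.160.0.0 - 156.191.255.255) -> Serial0/0
  156.180.0.0/14 (156.180.0.0 - 156.183.255.255) -> Loopback0
More-specific entries that do NOT match:
  156.182.233.164/30 (156.182.233.164 - 156.182.233.167) does not contain 156.182.233.175
  156.182.233.160/29 (156.182.233.160 - 156.182.233.167) does not contain 156.182.233.175
  156.182.233.176/28 (156.182.233.176 - 156.182.233.191) does not contain 156.182.233.175
  157.182.233.160/27 (157.182.233.160 - 157.182.233.191) does not contain 156.182.233.175
  156.182.236.0/22 (156.182.236.0 - 156.182.239.255) does not contain 156.182.233.175
  156.182.200.0/21 (156.182.200.0 - 156.182.207.255) does not contain 156.182.233.175
  156.150.224.0/20 (156.150.224.0 - 156.150.239.255) does not contain 156.182.233.175
  156.150.0.0/15 (156.150.0.0 - 156.151.255.255) does not contain 156.182.233.175
Longest matching prefix is /14 -> interface Loopback0.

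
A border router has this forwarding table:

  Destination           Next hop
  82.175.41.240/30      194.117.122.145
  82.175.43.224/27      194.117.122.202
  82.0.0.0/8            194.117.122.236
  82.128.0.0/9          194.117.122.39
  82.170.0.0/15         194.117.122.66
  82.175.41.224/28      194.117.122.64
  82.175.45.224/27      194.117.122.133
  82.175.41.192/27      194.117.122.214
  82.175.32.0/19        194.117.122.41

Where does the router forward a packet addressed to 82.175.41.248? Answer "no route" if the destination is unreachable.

194.117.122.41

Routes whose prefix contains 82.175.41.248:
  82.0.0.0/8 (82.0.0.0 - 82.255.255.255) -> 194.117.122.236
  82.128.0.0/9 (82.128.0.0 - 82.255.255.255) -> 194.117.122.39
  82.175.32.0/19 (82.175.32.0 - 82.175.63.255) -> 194.117.122.41
More-specific entries that do NOT match:
  82.175.41.240/30 (82.175.41.240 - 82.175.41.243) does not contain 82.175.41.248
  82.175.41.224/28 (82.175.41.224 - 82.175.41.239) does not contain 82.175.41.248
  82.175.43.224/27 (82.175.43.224 - 82.175.43.255) does not contain 82.175.41.248
  82.175.45.224/27 (82.175.45.224 - 82.175.45.255) does not contain 82.175.41.248
  82.175.41.192/27 (82.175.41.192 - 82.175.41.223) does not contain 82.175.41.248
Longest matching prefix is /19 -> next hop 194.117.122.41.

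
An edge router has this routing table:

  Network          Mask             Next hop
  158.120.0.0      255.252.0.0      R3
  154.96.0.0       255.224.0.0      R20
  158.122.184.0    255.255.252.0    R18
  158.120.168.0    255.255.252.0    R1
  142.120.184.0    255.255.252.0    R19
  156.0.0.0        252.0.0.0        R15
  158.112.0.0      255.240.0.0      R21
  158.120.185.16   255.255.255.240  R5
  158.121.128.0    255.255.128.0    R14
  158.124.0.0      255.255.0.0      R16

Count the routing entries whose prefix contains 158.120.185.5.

3

Prefixes containing 158.120.185.5:
  156.0.0.0/6 (156.0.0.0 - 159.255.255.255)
  158.112.0.0/12 (158.112.0.0 - 158.127.255.255)
  158.120.0.0/14 (158.120.0.0 - 158.123.255.255)
Total matching entries: 3.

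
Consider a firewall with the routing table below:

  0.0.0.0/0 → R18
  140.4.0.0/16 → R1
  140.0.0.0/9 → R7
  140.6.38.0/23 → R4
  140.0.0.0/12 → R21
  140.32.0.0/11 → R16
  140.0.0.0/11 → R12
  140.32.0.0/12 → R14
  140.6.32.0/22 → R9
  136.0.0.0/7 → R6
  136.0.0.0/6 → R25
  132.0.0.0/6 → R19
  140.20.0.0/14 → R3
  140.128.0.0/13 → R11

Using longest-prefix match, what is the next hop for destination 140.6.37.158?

Routes whose prefix contains 140.6.37.158:
  0.0.0.0/0 (default, matches everything) -> R18
  140.0.0.0/9 (140.0.0.0 - 140.127.255.255) -> R7
  140.0.0.0/11 (140.0.0.0 - 140.31.255.255) -> R12
  140.0.0.0/12 (140.0.0.0 - 140.15.255.255) -> R21
More-specific entries that do NOT match:
  140.6.38.0/23 (140.6.38.0 - 140.6.39.255) does not contain 140.6.37.158
  140.6.32.0/22 (140.6.32.0 - 140.6.35.255) does not contain 140.6.37.158
  140.4.0.0/16 (140.4.0.0 - 140.4.255.255) does not contain 140.6.37.158
  140.20.0.0/14 (140.20.0.0 - 140.23.255.255) does not contain 140.6.37.158
  140.128.0.0/13 (140.128.0.0 - 140.135.255.255) does not contain 140.6.37.158
Longest matching prefix is /12 -> next hop R21.

R21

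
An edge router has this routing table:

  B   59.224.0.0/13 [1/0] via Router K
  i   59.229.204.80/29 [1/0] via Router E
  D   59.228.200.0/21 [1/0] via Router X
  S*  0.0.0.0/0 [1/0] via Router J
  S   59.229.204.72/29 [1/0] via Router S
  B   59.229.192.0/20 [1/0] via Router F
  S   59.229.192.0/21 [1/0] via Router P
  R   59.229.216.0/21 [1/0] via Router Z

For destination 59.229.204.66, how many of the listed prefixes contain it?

3

Prefixes containing 59.229.204.66:
  0.0.0.0/0 (default, matches everything)
  59.224.0.0/13 (59.224.0.0 - 59.231.255.255)
  59.229.192.0/20 (59.229.192.0 - 59.229.207.255)
Total matching entries: 3.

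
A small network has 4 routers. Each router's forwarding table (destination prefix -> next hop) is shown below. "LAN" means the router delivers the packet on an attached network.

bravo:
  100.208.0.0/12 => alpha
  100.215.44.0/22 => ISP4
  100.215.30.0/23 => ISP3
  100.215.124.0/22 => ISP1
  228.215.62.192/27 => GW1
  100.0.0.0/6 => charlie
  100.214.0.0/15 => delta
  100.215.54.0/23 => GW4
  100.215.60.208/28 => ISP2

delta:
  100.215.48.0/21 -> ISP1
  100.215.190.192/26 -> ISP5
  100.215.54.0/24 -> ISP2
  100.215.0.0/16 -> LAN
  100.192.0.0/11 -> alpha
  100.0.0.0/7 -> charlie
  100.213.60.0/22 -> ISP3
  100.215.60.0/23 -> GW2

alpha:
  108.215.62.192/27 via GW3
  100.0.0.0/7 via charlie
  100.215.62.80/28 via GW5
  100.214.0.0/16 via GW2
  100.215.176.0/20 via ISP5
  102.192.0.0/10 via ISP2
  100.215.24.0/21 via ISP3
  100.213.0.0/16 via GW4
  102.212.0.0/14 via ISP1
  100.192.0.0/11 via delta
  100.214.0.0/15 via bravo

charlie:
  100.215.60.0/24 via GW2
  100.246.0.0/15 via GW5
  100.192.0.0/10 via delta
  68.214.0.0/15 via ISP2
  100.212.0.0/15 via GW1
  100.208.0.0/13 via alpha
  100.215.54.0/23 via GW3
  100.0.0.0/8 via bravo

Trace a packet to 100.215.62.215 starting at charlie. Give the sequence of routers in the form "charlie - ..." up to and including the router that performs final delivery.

charlie - alpha - bravo - delta

At charlie: longest match for 100.215.62.215 is 100.208.0.0/13 -> alpha
At alpha: longest match for 100.215.62.215 is 100.214.0.0/15 -> bravo
At bravo: longest match for 100.215.62.215 is 100.214.0.0/15 -> delta
At delta: longest match for 100.215.62.215 is 100.215.0.0/16 -> LAN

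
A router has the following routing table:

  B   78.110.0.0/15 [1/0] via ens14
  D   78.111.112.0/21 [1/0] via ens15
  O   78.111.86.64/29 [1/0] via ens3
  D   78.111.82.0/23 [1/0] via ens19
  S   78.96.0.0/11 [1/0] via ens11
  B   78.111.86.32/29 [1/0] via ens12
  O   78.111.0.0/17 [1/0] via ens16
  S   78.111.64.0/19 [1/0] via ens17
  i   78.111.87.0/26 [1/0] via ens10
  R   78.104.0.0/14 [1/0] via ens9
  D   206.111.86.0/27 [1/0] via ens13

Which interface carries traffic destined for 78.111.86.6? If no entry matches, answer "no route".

Routes whose prefix contains 78.111.86.6:
  78.96.0.0/11 (78.96.0.0 - 78.127.255.255) -> ens11
  78.110.0.0/15 (78.110.0.0 - 78.111.255.255) -> ens14
  78.111.0.0/17 (78.111.0.0 - 78.111.127.255) -> ens16
  78.111.64.0/19 (78.111.64.0 - 78.111.95.255) -> ens17
More-specific entries that do NOT match:
  78.111.86.64/29 (78.111.86.64 - 78.111.86.71) does not contain 78.111.86.6
  78.111.86.32/29 (78.111.86.32 - 78.111.86.39) does not contain 78.111.86.6
  206.111.86.0/27 (206.111.86.0 - 206.111.86.31) does not contain 78.111.86.6
  78.111.87.0/26 (78.111.87.0 - 78.111.87.63) does not contain 78.111.86.6
  78.111.82.0/23 (78.111.82.0 - 78.111.83.255) does not contain 78.111.86.6
  78.111.112.0/21 (78.111.112.0 - 78.111.119.255) does not contain 78.111.86.6
Longest matching prefix is /19 -> interface ens17.

ens17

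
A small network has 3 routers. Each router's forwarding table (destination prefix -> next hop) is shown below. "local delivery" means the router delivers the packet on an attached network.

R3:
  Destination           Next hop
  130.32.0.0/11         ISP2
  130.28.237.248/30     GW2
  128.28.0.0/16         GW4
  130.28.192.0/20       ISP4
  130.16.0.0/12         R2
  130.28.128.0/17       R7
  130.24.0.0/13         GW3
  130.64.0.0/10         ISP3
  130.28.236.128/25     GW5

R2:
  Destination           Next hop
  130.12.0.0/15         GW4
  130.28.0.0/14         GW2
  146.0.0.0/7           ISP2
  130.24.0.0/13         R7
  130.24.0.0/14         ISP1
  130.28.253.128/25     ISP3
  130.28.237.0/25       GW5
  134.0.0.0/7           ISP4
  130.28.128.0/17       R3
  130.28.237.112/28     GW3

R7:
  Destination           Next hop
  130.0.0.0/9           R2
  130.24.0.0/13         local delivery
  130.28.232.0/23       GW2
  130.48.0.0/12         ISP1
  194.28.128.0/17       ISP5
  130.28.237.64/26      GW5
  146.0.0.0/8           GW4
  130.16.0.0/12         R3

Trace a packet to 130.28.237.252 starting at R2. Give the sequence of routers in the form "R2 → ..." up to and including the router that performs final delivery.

At R2: longest match for 130.28.237.252 is 130.28.128.0/17 -> R3
At R3: longest match for 130.28.237.252 is 130.28.128.0/17 -> R7
At R7: longest match for 130.28.237.252 is 130.24.0.0/13 -> local delivery

R2 → R3 → R7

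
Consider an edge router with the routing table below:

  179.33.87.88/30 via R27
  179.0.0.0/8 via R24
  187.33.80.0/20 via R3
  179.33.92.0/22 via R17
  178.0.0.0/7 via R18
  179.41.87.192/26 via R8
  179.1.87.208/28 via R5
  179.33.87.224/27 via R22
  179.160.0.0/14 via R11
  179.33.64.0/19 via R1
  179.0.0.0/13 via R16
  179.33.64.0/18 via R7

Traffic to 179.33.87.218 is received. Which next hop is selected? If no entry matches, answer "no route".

Routes whose prefix contains 179.33.87.218:
  178.0.0.0/7 (178.0.0.0 - 179.255.255.255) -> R18
  179.0.0.0/8 (179.0.0.0 - 179.255.255.255) -> R24
  179.33.64.0/18 (179.33.64.0 - 179.33.127.255) -> R7
  179.33.64.0/19 (179.33.64.0 - 179.33.95.255) -> R1
More-specific entries that do NOT match:
  179.33.87.88/30 (179.33.87.88 - 179.33.87.91) does not contain 179.33.87.218
  179.1.87.208/28 (179.1.87.208 - 179.1.87.223) does not contain 179.33.87.218
  179.33.87.224/27 (179.33.87.224 - 179.33.87.255) does not contain 179.33.87.218
  179.41.87.192/26 (179.41.87.192 - 179.41.87.255) does not contain 179.33.87.218
  179.33.92.0/22 (179.33.92.0 - 179.33.95.255) does not contain 179.33.87.218
  187.33.80.0/20 (187.33.80.0 - 187.33.95.255) does not contain 179.33.87.218
Longest matching prefix is /19 -> next hop R1.

R1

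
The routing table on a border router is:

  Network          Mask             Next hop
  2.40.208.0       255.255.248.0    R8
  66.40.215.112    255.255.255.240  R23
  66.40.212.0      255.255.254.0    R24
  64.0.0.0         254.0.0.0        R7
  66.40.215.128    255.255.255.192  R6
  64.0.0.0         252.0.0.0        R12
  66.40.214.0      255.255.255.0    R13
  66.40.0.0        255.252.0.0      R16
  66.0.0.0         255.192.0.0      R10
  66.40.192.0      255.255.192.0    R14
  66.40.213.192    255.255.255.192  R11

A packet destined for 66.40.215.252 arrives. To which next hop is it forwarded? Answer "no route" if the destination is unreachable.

Routes whose prefix contains 66.40.215.252:
  64.0.0.0/6 (64.0.0.0 - 67.255.255.255) -> R12
  66.0.0.0/10 (66.0.0.0 - 66.63.255.255) -> R10
  66.40.0.0/14 (66.40.0.0 - 66.43.255.255) -> R16
  66.40.192.0/18 (66.40.192.0 - 66.40.255.255) -> R14
More-specific entries that do NOT match:
  66.40.215.112/28 (66.40.215.112 - 66.40.215.127) does not contain 66.40.215.252
  66.40.215.128/26 (66.40.215.128 - 66.40.215.191) does not contain 66.40.215.252
  66.40.213.192/26 (66.40.213.192 - 66.40.213.255) does not contain 66.40.215.252
  66.40.214.0/24 (66.40.214.0 - 66.40.214.255) does not contain 66.40.215.252
  66.40.212.0/23 (66.40.212.0 - 66.40.213.255) does not contain 66.40.215.252
  2.40.208.0/21 (2.40.208.0 - 2.40.215.255) does not contain 66.40.215.252
Longest matching prefix is /18 -> next hop R14.

R14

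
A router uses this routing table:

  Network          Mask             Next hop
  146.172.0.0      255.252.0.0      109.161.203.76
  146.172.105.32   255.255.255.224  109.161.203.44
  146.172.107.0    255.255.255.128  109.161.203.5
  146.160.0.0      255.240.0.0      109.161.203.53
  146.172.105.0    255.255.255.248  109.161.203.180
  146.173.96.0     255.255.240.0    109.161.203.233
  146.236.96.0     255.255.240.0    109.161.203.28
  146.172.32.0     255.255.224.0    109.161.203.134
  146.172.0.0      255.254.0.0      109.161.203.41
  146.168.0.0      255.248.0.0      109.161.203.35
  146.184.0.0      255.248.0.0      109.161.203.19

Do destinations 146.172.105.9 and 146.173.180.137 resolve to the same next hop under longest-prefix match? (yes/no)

yes

146.172.105.9: longest match 146.172.0.0/15 -> 109.161.203.41
146.173.180.137: longest match 146.172.0.0/15 -> 109.161.203.41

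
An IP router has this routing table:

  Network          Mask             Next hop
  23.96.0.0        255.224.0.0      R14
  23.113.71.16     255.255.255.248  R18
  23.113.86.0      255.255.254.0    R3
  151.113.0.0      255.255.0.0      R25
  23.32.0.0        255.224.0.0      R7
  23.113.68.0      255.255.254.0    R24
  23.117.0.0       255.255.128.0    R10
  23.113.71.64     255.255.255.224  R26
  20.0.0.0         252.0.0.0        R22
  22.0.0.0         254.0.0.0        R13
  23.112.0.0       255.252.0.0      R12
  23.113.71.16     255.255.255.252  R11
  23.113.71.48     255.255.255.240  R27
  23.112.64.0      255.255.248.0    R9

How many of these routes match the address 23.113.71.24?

Prefixes containing 23.113.71.24:
  20.0.0.0/6 (20.0.0.0 - 23.255.255.255)
  22.0.0.0/7 (22.0.0.0 - 23.255.255.255)
  23.96.0.0/11 (23.96.0.0 - 23.127.255.255)
  23.112.0.0/14 (23.112.0.0 - 23.115.255.255)
Total matching entries: 4.

4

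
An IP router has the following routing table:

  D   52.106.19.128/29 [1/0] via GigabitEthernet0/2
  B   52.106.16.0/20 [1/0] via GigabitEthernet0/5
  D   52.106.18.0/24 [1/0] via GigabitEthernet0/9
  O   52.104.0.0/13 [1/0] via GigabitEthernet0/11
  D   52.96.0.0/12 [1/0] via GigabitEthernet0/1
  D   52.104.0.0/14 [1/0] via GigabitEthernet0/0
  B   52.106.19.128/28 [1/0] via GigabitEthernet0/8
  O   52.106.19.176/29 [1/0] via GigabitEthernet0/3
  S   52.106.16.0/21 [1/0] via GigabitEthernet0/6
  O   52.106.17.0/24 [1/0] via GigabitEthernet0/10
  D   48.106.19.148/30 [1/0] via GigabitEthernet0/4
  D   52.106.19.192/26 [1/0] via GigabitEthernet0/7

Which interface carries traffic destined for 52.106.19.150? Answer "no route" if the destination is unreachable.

GigabitEthernet0/6

Routes whose prefix contains 52.106.19.150:
  52.96.0.0/12 (52.96.0.0 - 52.111.255.255) -> GigabitEthernet0/1
  52.104.0.0/13 (52.104.0.0 - 52.111.255.255) -> GigabitEthernet0/11
  52.104.0.0/14 (52.104.0.0 - 52.107.255.255) -> GigabitEthernet0/0
  52.106.16.0/20 (52.106.16.0 - 52.106.31.255) -> GigabitEthernet0/5
  52.106.16.0/21 (52.106.16.0 - 52.106.23.255) -> GigabitEthernet0/6
More-specific entries that do NOT match:
  48.106.19.148/30 (48.106.19.148 - 48.106.19.151) does not contain 52.106.19.150
  52.106.19.128/29 (52.106.19.128 - 52.106.19.135) does not contain 52.106.19.150
  52.106.19.176/29 (52.106.19.176 - 52.106.19.183) does not contain 52.106.19.150
  52.106.19.128/28 (52.106.19.128 - 52.106.19.143) does not contain 52.106.19.150
  52.106.19.192/26 (52.106.19.192 - 52.106.19.255) does not contain 52.106.19.150
  52.106.18.0/24 (52.106.18.0 - 52.106.18.255) does not contain 52.106.19.150
  52.106.17.0/24 (52.106.17.0 - 52.106.17.255) does not contain 52.106.19.150
Longest matching prefix is /21 -> interface GigabitEthernet0/6.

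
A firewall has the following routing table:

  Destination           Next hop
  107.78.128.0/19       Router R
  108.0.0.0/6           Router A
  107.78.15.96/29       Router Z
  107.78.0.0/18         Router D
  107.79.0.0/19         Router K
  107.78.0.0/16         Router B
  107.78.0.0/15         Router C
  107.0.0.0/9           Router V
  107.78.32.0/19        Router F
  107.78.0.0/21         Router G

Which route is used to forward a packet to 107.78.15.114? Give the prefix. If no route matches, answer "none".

107.78.0.0/18

Entries matching 107.78.15.114:
  107.0.0.0/9 (107.0.0.0 - 107.127.255.255)
  107.78.0.0/15 (107.78.0.0 - 107.79.255.255)
  107.78.0.0/16 (107.78.0.0 - 107.78.255.255)
  107.78.0.0/18 (107.78.0.0 - 107.78.63.255)
Most specific is 107.78.0.0/18.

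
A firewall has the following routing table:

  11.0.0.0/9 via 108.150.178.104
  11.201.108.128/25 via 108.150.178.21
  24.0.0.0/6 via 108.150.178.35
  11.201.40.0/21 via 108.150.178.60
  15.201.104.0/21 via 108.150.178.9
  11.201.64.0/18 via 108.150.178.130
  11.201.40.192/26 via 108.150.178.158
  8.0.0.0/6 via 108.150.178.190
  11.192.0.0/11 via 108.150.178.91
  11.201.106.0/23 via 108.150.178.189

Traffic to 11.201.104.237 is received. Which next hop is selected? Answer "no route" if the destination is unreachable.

108.150.178.130

Routes whose prefix contains 11.201.104.237:
  8.0.0.0/6 (8.0.0.0 - 11.255.255.255) -> 108.150.178.190
  11.192.0.0/11 (11.192.0.0 - 11.223.255.255) -> 108.150.178.91
  11.201.64.0/18 (11.201.64.0 - 11.201.127.255) -> 108.150.178.130
More-specific entries that do NOT match:
  11.201.40.192/26 (11.201.40.192 - 11.201.40.255) does not contain 11.201.104.237
  11.201.108.128/25 (11.201.108.128 - 11.201.108.255) does not contain 11.201.104.237
  11.201.106.0/23 (11.201.106.0 - 11.201.107.255) does not contain 11.201.104.237
  11.201.40.0/21 (11.201.40.0 - 11.201.47.255) does not contain 11.201.104.237
  15.201.104.0/21 (15.201.104.0 - 15.201.111.255) does not contain 11.201.104.237
Longest matching prefix is /18 -> next hop 108.150.178.130.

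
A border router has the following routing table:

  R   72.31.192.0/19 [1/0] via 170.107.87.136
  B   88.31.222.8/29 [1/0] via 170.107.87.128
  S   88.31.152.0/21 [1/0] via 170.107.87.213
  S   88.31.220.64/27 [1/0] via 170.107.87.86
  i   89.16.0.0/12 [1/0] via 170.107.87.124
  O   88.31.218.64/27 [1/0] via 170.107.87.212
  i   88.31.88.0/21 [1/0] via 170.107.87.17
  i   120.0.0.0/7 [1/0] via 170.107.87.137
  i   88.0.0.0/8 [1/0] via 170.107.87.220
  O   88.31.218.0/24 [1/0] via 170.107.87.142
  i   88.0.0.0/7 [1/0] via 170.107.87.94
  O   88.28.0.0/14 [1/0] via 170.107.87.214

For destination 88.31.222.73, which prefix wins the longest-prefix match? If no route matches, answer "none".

Entries matching 88.31.222.73:
  88.0.0.0/7 (88.0.0.0 - 89.255.255.255)
  88.0.0.0/8 (88.0.0.0 - 88.255.255.255)
  88.28.0.0/14 (88.28.0.0 - 88.31.255.255)
Most specific is 88.28.0.0/14.

88.28.0.0/14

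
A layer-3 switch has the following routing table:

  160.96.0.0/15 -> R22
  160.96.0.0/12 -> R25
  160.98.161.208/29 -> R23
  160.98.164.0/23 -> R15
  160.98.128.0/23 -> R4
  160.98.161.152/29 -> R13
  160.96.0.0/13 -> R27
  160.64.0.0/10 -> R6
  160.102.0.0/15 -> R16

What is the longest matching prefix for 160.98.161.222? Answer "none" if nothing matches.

160.96.0.0/13

Entries matching 160.98.161.222:
  160.64.0.0/10 (160.64.0.0 - 160.127.255.255)
  160.96.0.0/12 (160.96.0.0 - 160.111.255.255)
  160.96.0.0/13 (160.96.0.0 - 160.103.255.255)
Most specific is 160.96.0.0/13.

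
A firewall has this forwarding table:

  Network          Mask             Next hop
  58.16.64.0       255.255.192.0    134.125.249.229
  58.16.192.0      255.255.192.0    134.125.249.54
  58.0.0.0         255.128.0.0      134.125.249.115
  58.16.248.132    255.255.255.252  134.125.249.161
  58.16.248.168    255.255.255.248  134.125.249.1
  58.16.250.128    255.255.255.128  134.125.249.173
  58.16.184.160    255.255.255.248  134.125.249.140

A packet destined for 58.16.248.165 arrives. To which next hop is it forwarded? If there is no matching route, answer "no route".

Routes whose prefix contains 58.16.248.165:
  58.0.0.0/9 (58.0.0.0 - 58.127.255.255) -> 134.125.249.115
  58.16.192.0/18 (58.16.192.0 - 58.16.255.255) -> 134.125.249.54
More-specific entries that do NOT match:
  58.16.248.132/30 (58.16.248.132 - 58.16.248.135) does not contain 58.16.248.165
  58.16.248.168/29 (58.16.248.168 - 58.16.248.175) does not contain 58.16.248.165
  58.16.184.160/29 (58.16.184.160 - 58.16.184.167) does not contain 58.16.248.165
  58.16.250.128/25 (58.16.250.128 - 58.16.250.255) does not contain 58.16.248.165
Longest matching prefix is /18 -> next hop 134.125.249.54.

134.125.249.54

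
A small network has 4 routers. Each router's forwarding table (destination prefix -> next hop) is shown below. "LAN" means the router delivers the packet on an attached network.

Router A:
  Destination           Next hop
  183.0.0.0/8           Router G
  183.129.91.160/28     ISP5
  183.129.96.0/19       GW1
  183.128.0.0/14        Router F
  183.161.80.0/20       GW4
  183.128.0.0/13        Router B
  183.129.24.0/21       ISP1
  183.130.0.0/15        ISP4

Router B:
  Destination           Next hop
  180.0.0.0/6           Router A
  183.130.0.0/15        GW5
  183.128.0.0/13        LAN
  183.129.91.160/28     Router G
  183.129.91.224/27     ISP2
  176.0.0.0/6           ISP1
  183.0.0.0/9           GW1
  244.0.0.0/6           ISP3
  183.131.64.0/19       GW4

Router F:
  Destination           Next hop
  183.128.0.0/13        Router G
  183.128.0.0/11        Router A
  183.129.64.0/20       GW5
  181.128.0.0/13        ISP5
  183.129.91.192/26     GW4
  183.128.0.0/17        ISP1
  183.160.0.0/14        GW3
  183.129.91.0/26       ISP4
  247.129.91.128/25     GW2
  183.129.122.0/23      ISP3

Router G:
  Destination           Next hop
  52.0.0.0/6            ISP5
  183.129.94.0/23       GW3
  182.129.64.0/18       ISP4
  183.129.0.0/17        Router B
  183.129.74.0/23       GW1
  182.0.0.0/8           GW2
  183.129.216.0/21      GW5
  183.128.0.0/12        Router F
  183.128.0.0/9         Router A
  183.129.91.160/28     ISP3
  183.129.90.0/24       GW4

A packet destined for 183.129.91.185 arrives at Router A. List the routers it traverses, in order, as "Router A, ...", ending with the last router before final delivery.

At Router A: longest match for 183.129.91.185 is 183.128.0.0/14 -> Router F
At Router F: longest match for 183.129.91.185 is 183.128.0.0/13 -> Router G
At Router G: longest match for 183.129.91.185 is 183.129.0.0/17 -> Router B
At Router B: longest match for 183.129.91.185 is 183.128.0.0/13 -> LAN

Router A, Router F, Router G, Router B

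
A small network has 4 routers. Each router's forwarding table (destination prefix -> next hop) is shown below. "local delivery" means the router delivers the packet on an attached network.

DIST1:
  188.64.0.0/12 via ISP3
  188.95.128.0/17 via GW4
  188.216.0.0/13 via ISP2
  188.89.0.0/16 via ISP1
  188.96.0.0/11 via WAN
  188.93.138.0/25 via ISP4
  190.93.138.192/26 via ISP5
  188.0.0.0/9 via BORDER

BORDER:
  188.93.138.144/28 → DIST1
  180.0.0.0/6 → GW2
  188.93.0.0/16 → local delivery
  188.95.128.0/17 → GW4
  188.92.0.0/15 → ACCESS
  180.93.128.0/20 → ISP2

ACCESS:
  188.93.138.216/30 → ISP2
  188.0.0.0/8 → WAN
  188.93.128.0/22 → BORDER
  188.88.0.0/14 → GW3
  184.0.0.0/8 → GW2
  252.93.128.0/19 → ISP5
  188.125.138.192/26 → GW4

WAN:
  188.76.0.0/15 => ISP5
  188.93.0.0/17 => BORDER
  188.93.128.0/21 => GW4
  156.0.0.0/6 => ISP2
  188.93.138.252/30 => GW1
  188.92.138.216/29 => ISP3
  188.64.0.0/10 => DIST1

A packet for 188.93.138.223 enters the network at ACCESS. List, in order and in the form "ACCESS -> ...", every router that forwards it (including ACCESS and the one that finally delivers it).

ACCESS -> WAN -> DIST1 -> BORDER

At ACCESS: longest match for 188.93.138.223 is 188.0.0.0/8 -> WAN
At WAN: longest match for 188.93.138.223 is 188.64.0.0/10 -> DIST1
At DIST1: longest match for 188.93.138.223 is 188.0.0.0/9 -> BORDER
At BORDER: longest match for 188.93.138.223 is 188.93.0.0/16 -> local delivery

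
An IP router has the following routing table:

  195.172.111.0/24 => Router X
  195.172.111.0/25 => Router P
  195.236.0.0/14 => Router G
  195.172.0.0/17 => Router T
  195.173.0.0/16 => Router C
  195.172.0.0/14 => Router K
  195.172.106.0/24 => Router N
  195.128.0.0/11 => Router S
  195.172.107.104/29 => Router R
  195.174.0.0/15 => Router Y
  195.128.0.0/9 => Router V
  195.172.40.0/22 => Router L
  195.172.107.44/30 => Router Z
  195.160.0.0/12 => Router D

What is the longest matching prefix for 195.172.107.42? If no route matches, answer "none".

195.172.0.0/17

Entries matching 195.172.107.42:
  195.128.0.0/9 (195.128.0.0 - 195.255.255.255)
  195.160.0.0/12 (195.160.0.0 - 195.175.255.255)
  195.172.0.0/14 (195.172.0.0 - 195.175.255.255)
  195.172.0.0/17 (195.172.0.0 - 195.172.127.255)
Most specific is 195.172.0.0/17.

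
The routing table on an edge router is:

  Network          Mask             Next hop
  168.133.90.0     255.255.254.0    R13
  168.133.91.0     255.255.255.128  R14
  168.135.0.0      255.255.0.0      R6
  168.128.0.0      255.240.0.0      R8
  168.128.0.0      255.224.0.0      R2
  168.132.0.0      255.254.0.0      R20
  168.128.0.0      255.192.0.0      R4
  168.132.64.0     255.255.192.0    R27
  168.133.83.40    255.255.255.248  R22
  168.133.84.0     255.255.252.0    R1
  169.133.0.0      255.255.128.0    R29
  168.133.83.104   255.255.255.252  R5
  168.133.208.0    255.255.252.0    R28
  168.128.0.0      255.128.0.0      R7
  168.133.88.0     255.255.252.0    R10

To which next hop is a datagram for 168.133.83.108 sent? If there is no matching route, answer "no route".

Routes whose prefix contains 168.133.83.108:
  168.128.0.0/9 (168.128.0.0 - 168.255.255.255) -> R7
  168.128.0.0/10 (168.128.0.0 - 168.191.255.255) -> R4
  168.128.0.0/11 (168.128.0.0 - 168.159.255.255) -> R2
  168.128.0.0/12 (168.128.0.0 - 168.143.255.255) -> R8
  168.132.0.0/15 (168.132.0.0 - 168.133.255.255) -> R20
More-specific entries that do NOT match:
  168.133.83.104/30 (168.133.83.104 - 168.133.83.107) does not contain 168.133.83.108
  168.133.83.40/29 (168.133.83.40 - 168.133.83.47) does not contain 168.133.83.108
  168.133.91.0/25 (168.133.91.0 - 168.133.91.127) does not contain 168.133.83.108
  168.133.90.0/23 (168.133.90.0 - 168.133.91.255) does not contain 168.133.83.108
  168.133.84.0/22 (168.133.84.0 - 168.133.87.255) does not contain 168.133.83.108
  168.133.208.0/22 (168.133.208.0 - 168.133.211.255) does not contain 168.133.83.108
  168.133.88.0/22 (168.133.88.0 - 168.133.91.255) does not contain 168.133.83.108
  168.132.64.0/18 (168.132.64.0 - 168.132.127.255) does not contain 168.133.83.108
  169.133.0.0/17 (169.133.0.0 - 169.133.127.255) does not contain 168.133.83.108
  168.135.0.0/16 (168.135.0.0 - 168.135.255.255) does not contain 168.133.83.108
Longest matching prefix is /15 -> next hop R20.

R20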